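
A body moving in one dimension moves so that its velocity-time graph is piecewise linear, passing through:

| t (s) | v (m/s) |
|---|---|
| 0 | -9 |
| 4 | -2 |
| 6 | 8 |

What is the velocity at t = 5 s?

On 4–6 s the graph is linear from -2 to 8 m/s: v(5) = -2 + (8 − -2)·(5 − 4)/(6 − 4) = 3 m/s.

3 m/s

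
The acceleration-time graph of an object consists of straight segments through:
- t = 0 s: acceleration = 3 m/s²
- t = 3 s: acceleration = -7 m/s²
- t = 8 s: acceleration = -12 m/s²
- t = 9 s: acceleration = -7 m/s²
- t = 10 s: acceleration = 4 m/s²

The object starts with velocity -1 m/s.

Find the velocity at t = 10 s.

Δv equals the area under the a-t graph; then v = v₀ + Δv.
0–3 s: ½(3 + -7)(3) = -6 m/s
3–8 s: ½(-7 + -12)(5) = -47.5 m/s
8–9 s: ½(-12 + -7)(1) = -9.5 m/s
9–10 s: ½(-7 + 4)(1) = -1.5 m/s
Δv = -64.5 m/s, so v(10) = -1 + (-64.5) = -65.5 m/s.

-65.5 m/s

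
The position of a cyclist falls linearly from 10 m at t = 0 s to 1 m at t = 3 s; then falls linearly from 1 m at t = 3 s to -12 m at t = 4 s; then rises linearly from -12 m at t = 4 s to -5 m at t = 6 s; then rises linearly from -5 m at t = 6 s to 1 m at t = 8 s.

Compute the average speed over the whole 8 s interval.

4.375 m/s

Average speed = (total path length)/(elapsed time); on a piecewise-linear x-t graph the path length is Σ|Δx|.
0–3 s: |Δx| = |1 − 10| = 9 m
3–4 s: |Δx| = |-12 − 1| = 13 m
4–6 s: |Δx| = |-5 − -12| = 7 m
6–8 s: |Δx| = |1 − -5| = 6 m
Total path = 35 m; average speed = 35/8 = 4.375 m/s.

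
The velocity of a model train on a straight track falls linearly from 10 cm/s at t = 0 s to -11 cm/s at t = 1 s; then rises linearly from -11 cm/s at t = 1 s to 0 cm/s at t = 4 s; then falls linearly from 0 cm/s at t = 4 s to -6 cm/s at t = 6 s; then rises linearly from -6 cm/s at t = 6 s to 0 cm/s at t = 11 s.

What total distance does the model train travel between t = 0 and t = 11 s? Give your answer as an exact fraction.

Distance (not displacement) is the total path length: add the absolute areas under v-t.
0–1 s: v = 0 at t = 10/21 s; triangle areas 50/21 + 121/42 = 221/42 cm
1–4 s: |½(-11 + 0)(3)| = 16.5 cm
4–6 s: |½(0 + -6)(2)| = 6 cm
6–11 s: |½(-6 + 0)(5)| = 15 cm
Total distance = 898/21 cm

898/21 cm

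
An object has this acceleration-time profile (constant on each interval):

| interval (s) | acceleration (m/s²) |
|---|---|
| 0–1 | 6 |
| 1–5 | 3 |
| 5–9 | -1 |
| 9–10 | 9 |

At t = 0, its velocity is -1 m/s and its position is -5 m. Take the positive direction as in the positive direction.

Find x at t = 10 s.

118.5 m

On each constant-a segment, Δv = aΔt and Δx = v₀Δt + ½aΔt²; chain segment to segment.
0–1 s: v starts -1 m/s; Δx = -1·1 + ½·6·1² = 2 m; v ends 5 m/s.
1–5 s: v starts 5 m/s; Δx = 5·4 + ½·3·4² = 44 m; v ends 17 m/s.
5–9 s: v starts 17 m/s; Δx = 17·4 + ½·-1·4² = 60 m; v ends 13 m/s.
9–10 s: v starts 13 m/s; Δx = 13·1 + ½·9·1² = 17.5 m; v ends 22 m/s.
x(10) = -5 + Σ Δx = 118.5 m.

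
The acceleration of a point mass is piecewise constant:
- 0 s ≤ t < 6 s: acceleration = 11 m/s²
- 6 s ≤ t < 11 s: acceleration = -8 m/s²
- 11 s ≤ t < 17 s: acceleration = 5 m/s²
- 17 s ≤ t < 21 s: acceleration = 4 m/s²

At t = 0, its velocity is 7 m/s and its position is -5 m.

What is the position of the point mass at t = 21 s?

1072 m

On each constant-a segment, Δv = aΔt and Δx = v₀Δt + ½aΔt²; chain segment to segment.
0–6 s: v starts 7 m/s; Δx = 7·6 + ½·11·6² = 240 m; v ends 73 m/s.
6–11 s: v starts 73 m/s; Δx = 73·5 + ½·-8·5² = 265 m; v ends 33 m/s.
11–17 s: v starts 33 m/s; Δx = 33·6 + ½·5·6² = 288 m; v ends 63 m/s.
17–21 s: v starts 63 m/s; Δx = 63·4 + ½·4·4² = 284 m; v ends 79 m/s.
x(21) = -5 + Σ Δx = 1072 m.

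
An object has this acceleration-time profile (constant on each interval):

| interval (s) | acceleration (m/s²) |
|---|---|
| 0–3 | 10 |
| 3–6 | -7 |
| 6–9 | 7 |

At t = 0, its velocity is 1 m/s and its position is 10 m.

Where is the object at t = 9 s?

181 m

On each constant-a segment, Δv = aΔt and Δx = v₀Δt + ½aΔt²; chain segment to segment.
0–3 s: v starts 1 m/s; Δx = 1·3 + ½·10·3² = 48 m; v ends 31 m/s.
3–6 s: v starts 31 m/s; Δx = 31·3 + ½·-7·3² = 61.5 m; v ends 10 m/s.
6–9 s: v starts 10 m/s; Δx = 10·3 + ½·7·3² = 61.5 m; v ends 31 m/s.
x(9) = 10 + Σ Δx = 181 m.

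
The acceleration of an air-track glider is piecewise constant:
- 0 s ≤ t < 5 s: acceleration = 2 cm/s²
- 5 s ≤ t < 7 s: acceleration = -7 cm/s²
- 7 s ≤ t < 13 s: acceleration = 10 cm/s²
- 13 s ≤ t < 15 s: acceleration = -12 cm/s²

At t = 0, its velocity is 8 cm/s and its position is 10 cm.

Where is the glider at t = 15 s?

On each constant-a segment, Δv = aΔt and Δx = v₀Δt + ½aΔt²; chain segment to segment.
0–5 s: v starts 8 cm/s; Δx = 8·5 + ½·2·5² = 65 cm; v ends 18 cm/s.
5–7 s: v starts 18 cm/s; Δx = 18·2 + ½·-7·2² = 22 cm; v ends 4 cm/s.
7–13 s: v starts 4 cm/s; Δx = 4·6 + ½·10·6² = 204 cm; v ends 64 cm/s.
13–15 s: v starts 64 cm/s; Δx = 64·2 + ½·-12·2² = 104 cm; v ends 40 cm/s.
x(15) = 10 + Σ Δx = 405 cm.

405 cm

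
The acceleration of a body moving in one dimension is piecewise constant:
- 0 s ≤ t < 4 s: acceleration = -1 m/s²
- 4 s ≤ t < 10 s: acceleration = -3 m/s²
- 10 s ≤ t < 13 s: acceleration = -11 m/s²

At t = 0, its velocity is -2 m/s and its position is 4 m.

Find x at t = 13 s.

-223.5 m

On each constant-a segment, Δv = aΔt and Δx = v₀Δt + ½aΔt²; chain segment to segment.
0–4 s: v starts -2 m/s; Δx = -2·4 + ½·-1·4² = -16 m; v ends -6 m/s.
4–10 s: v starts -6 m/s; Δx = -6·6 + ½·-3·6² = -90 m; v ends -24 m/s.
10–13 s: v starts -24 m/s; Δx = -24·3 + ½·-11·3² = -121.5 m; v ends -57 m/s.
x(13) = 4 + Σ Δx = -223.5 m.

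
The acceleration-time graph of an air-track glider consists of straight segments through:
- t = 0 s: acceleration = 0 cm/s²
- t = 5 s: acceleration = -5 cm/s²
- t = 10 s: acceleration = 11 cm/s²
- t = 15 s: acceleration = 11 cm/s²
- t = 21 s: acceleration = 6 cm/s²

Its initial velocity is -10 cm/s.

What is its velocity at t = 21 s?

98.5 cm/s

Δv equals the area under the a-t graph; then v = v₀ + Δv.
0–5 s: ½(0 + -5)(5) = -12.5 cm/s
5–10 s: ½(-5 + 11)(5) = 15 cm/s
10–15 s: 11 × 5 = 55 cm/s
15–21 s: ½(11 + 6)(6) = 51 cm/s
Δv = 108.5 cm/s, so v(21) = -10 + (108.5) = 98.5 cm/s.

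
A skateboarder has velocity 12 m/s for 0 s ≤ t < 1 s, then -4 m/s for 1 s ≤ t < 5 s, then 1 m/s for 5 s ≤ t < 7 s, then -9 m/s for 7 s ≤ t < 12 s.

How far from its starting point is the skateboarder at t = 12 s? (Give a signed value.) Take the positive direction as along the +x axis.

Net displacement equals the area under the velocity-time graph (areas below the axis count negative).
0–1 s: 12 × 1 = 12 m
1–5 s: -4 × 4 = -16 m
5–7 s: 1 × 2 = 2 m
7–12 s: -9 × 5 = -45 m
Net displacement = -47 m

-47 m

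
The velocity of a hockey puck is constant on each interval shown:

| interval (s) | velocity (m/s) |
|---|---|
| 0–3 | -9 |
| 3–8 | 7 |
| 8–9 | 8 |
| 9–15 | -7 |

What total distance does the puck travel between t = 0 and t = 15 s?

112 m

Total distance travelled is ∫|v| dt — sum the magnitudes of each area piece.
0–3 s: |-9| × 3 = 27 m
3–8 s: |7| × 5 = 35 m
8–9 s: |8| × 1 = 8 m
9–15 s: |-7| × 6 = 42 m
Total distance = 112 m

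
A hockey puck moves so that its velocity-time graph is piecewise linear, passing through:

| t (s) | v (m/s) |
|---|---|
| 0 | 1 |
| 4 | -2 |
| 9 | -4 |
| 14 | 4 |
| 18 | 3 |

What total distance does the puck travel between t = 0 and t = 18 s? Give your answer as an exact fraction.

127/3 m

Distance (not displacement) is the total path length: add the absolute areas under v-t.
0–4 s: v = 0 at t = 4/3 s; triangle areas 2/3 + 8/3 = 10/3 m
4–9 s: |½(-2 + -4)(5)| = 15 m
9–14 s: v = 0 at t = 11.5 s; triangle areas 5 + 5 = 10 m
14–18 s: |½(4 + 3)(4)| = 14 m
Total distance = 127/3 m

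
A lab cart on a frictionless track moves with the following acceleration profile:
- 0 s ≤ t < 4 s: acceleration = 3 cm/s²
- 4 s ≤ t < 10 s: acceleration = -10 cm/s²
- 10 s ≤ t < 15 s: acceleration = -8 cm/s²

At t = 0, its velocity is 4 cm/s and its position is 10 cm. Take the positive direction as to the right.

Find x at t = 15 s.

-354 cm

On each constant-a segment, Δv = aΔt and Δx = v₀Δt + ½aΔt²; chain segment to segment.
0–4 s: v starts 4 cm/s; Δx = 4·4 + ½·3·4² = 40 cm; v ends 16 cm/s.
4–10 s: v starts 16 cm/s; Δx = 16·6 + ½·-10·6² = -84 cm; v ends -44 cm/s.
10–15 s: v starts -44 cm/s; Δx = -44·5 + ½·-8·5² = -320 cm; v ends -84 cm/s.
x(15) = 10 + Σ Δx = -354 cm.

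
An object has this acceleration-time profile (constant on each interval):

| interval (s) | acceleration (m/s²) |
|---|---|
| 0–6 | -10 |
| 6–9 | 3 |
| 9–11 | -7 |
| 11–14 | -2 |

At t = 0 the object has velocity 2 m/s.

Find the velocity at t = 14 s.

Δv equals the area under the a-t graph; then v = v₀ + Δv.
0–6 s: -10 × 6 = -60 m/s
6–9 s: 3 × 3 = 9 m/s
9–11 s: -7 × 2 = -14 m/s
11–14 s: -2 × 3 = -6 m/s
Δv = -71 m/s, so v(14) = 2 + (-71) = -69 m/s.

-69 m/s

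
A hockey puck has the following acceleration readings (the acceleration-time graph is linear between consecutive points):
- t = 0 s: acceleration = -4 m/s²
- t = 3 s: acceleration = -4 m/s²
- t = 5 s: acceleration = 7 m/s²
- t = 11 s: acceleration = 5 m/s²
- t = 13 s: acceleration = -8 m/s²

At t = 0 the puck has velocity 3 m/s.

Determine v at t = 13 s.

27 m/s

Δv equals the area under the a-t graph; then v = v₀ + Δv.
0–3 s: -4 × 3 = -12 m/s
3–5 s: ½(-4 + 7)(2) = 3 m/s
5–11 s: ½(7 + 5)(6) = 36 m/s
11–13 s: ½(5 + -8)(2) = -3 m/s
Δv = 24 m/s, so v(13) = 3 + (24) = 27 m/s.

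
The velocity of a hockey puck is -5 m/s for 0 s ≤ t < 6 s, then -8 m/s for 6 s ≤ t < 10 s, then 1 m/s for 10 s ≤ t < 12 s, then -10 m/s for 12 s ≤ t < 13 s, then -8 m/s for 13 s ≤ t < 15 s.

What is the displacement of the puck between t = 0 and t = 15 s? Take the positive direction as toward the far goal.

-86 m

Net displacement equals the area under the velocity-time graph (areas below the axis count negative).
0–6 s: -5 × 6 = -30 m
6–10 s: -8 × 4 = -32 m
10–12 s: 1 × 2 = 2 m
12–13 s: -10 × 1 = -10 m
13–15 s: -8 × 2 = -16 m
Net displacement = -86 m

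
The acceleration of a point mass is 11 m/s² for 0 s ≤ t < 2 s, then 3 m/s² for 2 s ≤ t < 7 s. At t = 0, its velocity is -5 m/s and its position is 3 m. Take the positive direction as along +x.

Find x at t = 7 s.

137.5 m

On each constant-a segment, Δv = aΔt and Δx = v₀Δt + ½aΔt²; chain segment to segment.
0–2 s: v starts -5 m/s; Δx = -5·2 + ½·11·2² = 12 m; v ends 17 m/s.
2–7 s: v starts 17 m/s; Δx = 17·5 + ½·3·5² = 122.5 m; v ends 32 m/s.
x(7) = 3 + Σ Δx = 137.5 m.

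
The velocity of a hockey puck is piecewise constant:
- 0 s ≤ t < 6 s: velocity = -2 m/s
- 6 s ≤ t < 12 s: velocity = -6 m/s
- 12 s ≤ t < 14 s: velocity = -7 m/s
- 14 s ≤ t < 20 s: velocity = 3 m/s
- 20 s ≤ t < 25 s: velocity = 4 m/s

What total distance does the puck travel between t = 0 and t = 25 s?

Total distance travelled is ∫|v| dt — sum the magnitudes of each area piece.
0–6 s: |-2| × 6 = 12 m
6–12 s: |-6| × 6 = 36 m
12–14 s: |-7| × 2 = 14 m
14–20 s: |3| × 6 = 18 m
20–25 s: |4| × 5 = 20 m
Total distance = 100 m

100 m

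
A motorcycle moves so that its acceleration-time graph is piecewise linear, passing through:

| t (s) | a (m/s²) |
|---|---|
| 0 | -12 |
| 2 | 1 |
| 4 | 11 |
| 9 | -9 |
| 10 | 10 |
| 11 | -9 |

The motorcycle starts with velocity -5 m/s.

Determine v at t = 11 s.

2 m/s

Δv equals the area under the a-t graph; then v = v₀ + Δv.
0–2 s: ½(-12 + 1)(2) = -11 m/s
2–4 s: ½(1 + 11)(2) = 12 m/s
4–9 s: ½(11 + -9)(5) = 5 m/s
9–10 s: ½(-9 + 10)(1) = 0.5 m/s
10–11 s: ½(10 + -9)(1) = 0.5 m/s
Δv = 7 m/s, so v(11) = -5 + (7) = 2 m/s.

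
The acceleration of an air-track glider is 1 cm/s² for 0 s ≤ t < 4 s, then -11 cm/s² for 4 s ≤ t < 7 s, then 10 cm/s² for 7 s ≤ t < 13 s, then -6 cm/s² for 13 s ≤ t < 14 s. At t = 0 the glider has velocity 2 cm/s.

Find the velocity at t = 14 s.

Δv equals the area under the a-t graph; then v = v₀ + Δv.
0–4 s: 1 × 4 = 4 cm/s
4–7 s: -11 × 3 = -33 cm/s
7–13 s: 10 × 6 = 60 cm/s
13–14 s: -6 × 1 = -6 cm/s
Δv = 25 cm/s, so v(14) = 2 + (25) = 27 cm/s.

27 cm/s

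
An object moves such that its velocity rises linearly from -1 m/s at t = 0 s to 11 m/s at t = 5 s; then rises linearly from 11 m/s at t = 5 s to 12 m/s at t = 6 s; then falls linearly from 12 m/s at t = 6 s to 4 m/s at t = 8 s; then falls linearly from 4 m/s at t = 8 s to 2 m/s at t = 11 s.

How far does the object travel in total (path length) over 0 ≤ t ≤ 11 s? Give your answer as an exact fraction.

Total distance travelled is ∫|v| dt — sum the magnitudes of each area piece.
0–5 s: v = 0 at t = 5/12 s; triangle areas 5/24 + 605/24 = 305/12 m
5–6 s: |½(11 + 12)(1)| = 11.5 m
6–8 s: |½(12 + 4)(2)| = 16 m
8–11 s: |½(4 + 2)(3)| = 9 m
Total distance = 743/12 m

743/12 m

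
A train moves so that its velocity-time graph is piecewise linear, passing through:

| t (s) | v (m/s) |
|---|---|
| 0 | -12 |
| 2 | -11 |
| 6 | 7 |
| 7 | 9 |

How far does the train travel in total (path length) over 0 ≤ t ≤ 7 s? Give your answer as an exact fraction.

Distance (not displacement) is the total path length: add the absolute areas under v-t.
0–2 s: |½(-12 + -11)(2)| = 23 m
2–6 s: v = 0 at t = 40/9 s; triangle areas 121/9 + 49/9 = 170/9 m
6–7 s: |½(7 + 9)(1)| = 8 m
Total distance = 449/9 m

449/9 m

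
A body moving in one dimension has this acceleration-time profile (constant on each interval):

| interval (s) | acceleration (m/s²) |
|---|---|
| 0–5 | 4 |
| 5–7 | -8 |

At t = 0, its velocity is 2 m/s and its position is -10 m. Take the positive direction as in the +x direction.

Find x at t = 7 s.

78 m

On each constant-a segment, Δv = aΔt and Δx = v₀Δt + ½aΔt²; chain segment to segment.
0–5 s: v starts 2 m/s; Δx = 2·5 + ½·4·5² = 60 m; v ends 22 m/s.
5–7 s: v starts 22 m/s; Δx = 22·2 + ½·-8·2² = 28 m; v ends 6 m/s.
x(7) = -10 + Σ Δx = 78 m.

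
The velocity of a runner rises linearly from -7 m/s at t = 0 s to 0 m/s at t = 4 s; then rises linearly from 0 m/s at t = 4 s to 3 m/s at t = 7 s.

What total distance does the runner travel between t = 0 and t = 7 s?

Distance (not displacement) is the total path length: add the absolute areas under v-t.
0–4 s: |½(-7 + 0)(4)| = 14 m
4–7 s: |½(0 + 3)(3)| = 4.5 m
Total distance = 18.5 m

18.5 m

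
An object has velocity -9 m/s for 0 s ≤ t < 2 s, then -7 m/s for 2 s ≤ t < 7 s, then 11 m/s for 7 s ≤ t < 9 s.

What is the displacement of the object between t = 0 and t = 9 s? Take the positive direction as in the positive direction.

-31 m

Net displacement equals the area under the velocity-time graph (areas below the axis count negative).
0–2 s: -9 × 2 = -18 m
2–7 s: -7 × 5 = -35 m
7–9 s: 11 × 2 = 22 m
Net displacement = -31 m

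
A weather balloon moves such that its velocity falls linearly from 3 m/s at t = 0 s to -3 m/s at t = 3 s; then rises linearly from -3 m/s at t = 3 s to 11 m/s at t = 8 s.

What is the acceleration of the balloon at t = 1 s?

-2 m/s²

Acceleration is the slope of the v-t graph on 0–3 s: (-3 − 3)/(3 − 0) = -2 m/s².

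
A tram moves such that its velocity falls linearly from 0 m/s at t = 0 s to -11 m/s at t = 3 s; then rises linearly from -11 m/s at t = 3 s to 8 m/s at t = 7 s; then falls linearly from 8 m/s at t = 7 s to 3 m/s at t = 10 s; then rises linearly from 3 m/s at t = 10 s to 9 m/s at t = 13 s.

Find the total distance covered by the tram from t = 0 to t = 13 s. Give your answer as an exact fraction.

Distance (not displacement) is the total path length: add the absolute areas under v-t.
0–3 s: |½(0 + -11)(3)| = 16.5 m
3–7 s: v = 0 at t = 101/19 s; triangle areas 242/19 + 128/19 = 370/19 m
7–10 s: |½(8 + 3)(3)| = 16.5 m
10–13 s: |½(3 + 9)(3)| = 18 m
Total distance = 1339/19 m

1339/19 m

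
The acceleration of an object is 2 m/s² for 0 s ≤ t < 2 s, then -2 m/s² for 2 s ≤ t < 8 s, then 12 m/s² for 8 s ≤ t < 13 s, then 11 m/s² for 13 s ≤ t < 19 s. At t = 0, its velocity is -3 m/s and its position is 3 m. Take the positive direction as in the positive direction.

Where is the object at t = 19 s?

On each constant-a segment, Δv = aΔt and Δx = v₀Δt + ½aΔt²; chain segment to segment.
0–2 s: v starts -3 m/s; Δx = -3·2 + ½·2·2² = -2 m; v ends 1 m/s.
2–8 s: v starts 1 m/s; Δx = 1·6 + ½·-2·6² = -30 m; v ends -11 m/s.
8–13 s: v starts -11 m/s; Δx = -11·5 + ½·12·5² = 95 m; v ends 49 m/s.
13–19 s: v starts 49 m/s; Δx = 49·6 + ½·11·6² = 492 m; v ends 115 m/s.
x(19) = 3 + Σ Δx = 558 m.

558 m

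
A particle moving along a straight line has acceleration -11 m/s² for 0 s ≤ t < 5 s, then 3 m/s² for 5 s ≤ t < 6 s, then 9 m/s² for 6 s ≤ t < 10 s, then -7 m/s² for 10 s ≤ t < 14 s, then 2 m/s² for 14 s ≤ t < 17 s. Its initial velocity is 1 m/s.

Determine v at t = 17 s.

Δv equals the area under the a-t graph; then v = v₀ + Δv.
0–5 s: -11 × 5 = -55 m/s
5–6 s: 3 × 1 = 3 m/s
6–10 s: 9 × 4 = 36 m/s
10–14 s: -7 × 4 = -28 m/s
14–17 s: 2 × 3 = 6 m/s
Δv = -38 m/s, so v(17) = 1 + (-38) = -37 m/s.

-37 m/s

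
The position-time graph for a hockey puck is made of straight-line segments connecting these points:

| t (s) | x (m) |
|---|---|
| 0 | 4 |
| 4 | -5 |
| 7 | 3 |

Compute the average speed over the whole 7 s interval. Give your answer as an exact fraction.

Average speed = (total path length)/(elapsed time); on a piecewise-linear x-t graph the path length is Σ|Δx|.
0–4 s: |Δx| = |-5 − 4| = 9 m
4–7 s: |Δx| = |3 − -5| = 8 m
Total path = 17 m; average speed = 17/7 = 17/7 m/s.

17/7 m/s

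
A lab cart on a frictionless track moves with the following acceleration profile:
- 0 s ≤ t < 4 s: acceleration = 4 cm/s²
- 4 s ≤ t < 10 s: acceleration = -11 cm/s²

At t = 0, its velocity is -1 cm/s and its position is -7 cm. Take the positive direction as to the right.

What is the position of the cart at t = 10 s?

-87 cm

On each constant-a segment, Δv = aΔt and Δx = v₀Δt + ½aΔt²; chain segment to segment.
0–4 s: v starts -1 cm/s; Δx = -1·4 + ½·4·4² = 28 cm; v ends 15 cm/s.
4–10 s: v starts 15 cm/s; Δx = 15·6 + ½·-11·6² = -108 cm; v ends -51 cm/s.
x(10) = -7 + Σ Δx = -87 cm.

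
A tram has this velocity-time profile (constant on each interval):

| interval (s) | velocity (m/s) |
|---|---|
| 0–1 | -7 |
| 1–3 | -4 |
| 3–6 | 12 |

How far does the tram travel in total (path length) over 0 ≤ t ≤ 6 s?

Distance (not displacement) is the total path length: add the absolute areas under v-t.
0–1 s: |-7| × 1 = 7 m
1–3 s: |-4| × 2 = 8 m
3–6 s: |12| × 3 = 36 m
Total distance = 51 m

51 m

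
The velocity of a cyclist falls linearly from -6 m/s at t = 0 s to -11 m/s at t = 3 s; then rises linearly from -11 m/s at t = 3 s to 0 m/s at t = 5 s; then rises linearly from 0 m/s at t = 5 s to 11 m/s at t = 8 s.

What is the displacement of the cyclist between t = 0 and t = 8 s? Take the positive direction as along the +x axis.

Net displacement equals the area under the velocity-time graph (areas below the axis count negative).
0–3 s: ½(-6 + -11)(3) = -25.5 m
3–5 s: ½(-11 + 0)(2) = -11 m
5–8 s: ½(0 + 11)(3) = 16.5 m
Net displacement = -20 m

-20 m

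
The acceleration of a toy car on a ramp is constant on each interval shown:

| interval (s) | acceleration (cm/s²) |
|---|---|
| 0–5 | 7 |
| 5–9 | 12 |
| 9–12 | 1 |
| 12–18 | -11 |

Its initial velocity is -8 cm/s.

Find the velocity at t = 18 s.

12 cm/s

Δv equals the area under the a-t graph; then v = v₀ + Δv.
0–5 s: 7 × 5 = 35 cm/s
5–9 s: 12 × 4 = 48 cm/s
9–12 s: 1 × 3 = 3 cm/s
12–18 s: -11 × 6 = -66 cm/s
Δv = 20 cm/s, so v(18) = -8 + (20) = 12 cm/s.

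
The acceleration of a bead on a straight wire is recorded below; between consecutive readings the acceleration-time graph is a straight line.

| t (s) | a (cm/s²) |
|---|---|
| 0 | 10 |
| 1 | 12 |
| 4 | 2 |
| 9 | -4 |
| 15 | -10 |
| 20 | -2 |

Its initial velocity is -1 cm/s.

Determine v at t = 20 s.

Δv equals the area under the a-t graph; then v = v₀ + Δv.
0–1 s: ½(10 + 12)(1) = 11 cm/s
1–4 s: ½(12 + 2)(3) = 21 cm/s
4–9 s: ½(2 + -4)(5) = -5 cm/s
9–15 s: ½(-4 + -10)(6) = -42 cm/s
15–20 s: ½(-10 + -2)(5) = -30 cm/s
Δv = -45 cm/s, so v(20) = -1 + (-45) = -46 cm/s.

-46 cm/s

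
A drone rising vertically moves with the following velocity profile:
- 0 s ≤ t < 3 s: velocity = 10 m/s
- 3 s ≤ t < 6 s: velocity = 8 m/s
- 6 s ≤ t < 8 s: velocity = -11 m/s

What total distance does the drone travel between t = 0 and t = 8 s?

Distance (not displacement) is the total path length: add the absolute areas under v-t.
0–3 s: |10| × 3 = 30 m
3–6 s: |8| × 3 = 24 m
6–8 s: |-11| × 2 = 22 m
Total distance = 76 m

76 m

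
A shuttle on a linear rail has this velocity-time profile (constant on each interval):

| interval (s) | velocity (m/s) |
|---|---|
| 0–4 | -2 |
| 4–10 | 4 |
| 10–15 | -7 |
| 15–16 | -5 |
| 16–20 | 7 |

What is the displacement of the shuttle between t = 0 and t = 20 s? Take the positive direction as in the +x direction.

Net displacement equals the area under the velocity-time graph (areas below the axis count negative).
0–4 s: -2 × 4 = -8 m
4–10 s: 4 × 6 = 24 m
10–15 s: -7 × 5 = -35 m
15–16 s: -5 × 1 = -5 m
16–20 s: 7 × 4 = 28 m
Net displacement = 4 m

4 m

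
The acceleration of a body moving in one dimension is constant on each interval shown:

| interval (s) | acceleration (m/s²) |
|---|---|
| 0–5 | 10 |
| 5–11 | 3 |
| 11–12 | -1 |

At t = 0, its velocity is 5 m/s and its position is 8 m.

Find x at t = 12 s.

614.5 m

On each constant-a segment, Δv = aΔt and Δx = v₀Δt + ½aΔt²; chain segment to segment.
0–5 s: v starts 5 m/s; Δx = 5·5 + ½·10·5² = 150 m; v ends 55 m/s.
5–11 s: v starts 55 m/s; Δx = 55·6 + ½·3·6² = 384 m; v ends 73 m/s.
11–12 s: v starts 73 m/s; Δx = 73·1 + ½·-1·1² = 72.5 m; v ends 72 m/s.
x(12) = 8 + Σ Δx = 614.5 m.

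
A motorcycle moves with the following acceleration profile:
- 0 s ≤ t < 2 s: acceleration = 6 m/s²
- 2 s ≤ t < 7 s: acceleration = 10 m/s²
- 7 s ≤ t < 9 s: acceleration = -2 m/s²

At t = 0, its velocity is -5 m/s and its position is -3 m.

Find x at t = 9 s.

On each constant-a segment, Δv = aΔt and Δx = v₀Δt + ½aΔt²; chain segment to segment.
0–2 s: v starts -5 m/s; Δx = -5·2 + ½·6·2² = 2 m; v ends 7 m/s.
2–7 s: v starts 7 m/s; Δx = 7·5 + ½·10·5² = 160 m; v ends 57 m/s.
7–9 s: v starts 57 m/s; Δx = 57·2 + ½·-2·2² = 110 m; v ends 53 m/s.
x(9) = -3 + Σ Δx = 269 m.

269 m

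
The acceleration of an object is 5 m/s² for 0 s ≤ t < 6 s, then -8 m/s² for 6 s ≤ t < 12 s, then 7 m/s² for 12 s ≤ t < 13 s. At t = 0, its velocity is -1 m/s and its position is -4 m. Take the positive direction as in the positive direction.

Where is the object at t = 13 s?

On each constant-a segment, Δv = aΔt and Δx = v₀Δt + ½aΔt²; chain segment to segment.
0–6 s: v starts -1 m/s; Δx = -1·6 + ½·5·6² = 84 m; v ends 29 m/s.
6–12 s: v starts 29 m/s; Δx = 29·6 + ½·-8·6² = 30 m; v ends -19 m/s.
12–13 s: v starts -19 m/s; Δx = -19·1 + ½·7·1² = -15.5 m; v ends -12 m/s.
x(13) = -4 + Σ Δx = 94.5 m.

94.5 m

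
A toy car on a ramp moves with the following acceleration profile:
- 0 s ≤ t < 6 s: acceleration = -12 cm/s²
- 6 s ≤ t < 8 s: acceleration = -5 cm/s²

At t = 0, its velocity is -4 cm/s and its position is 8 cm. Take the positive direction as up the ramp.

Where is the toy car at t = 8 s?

-394 cm

On each constant-a segment, Δv = aΔt and Δx = v₀Δt + ½aΔt²; chain segment to segment.
0–6 s: v starts -4 cm/s; Δx = -4·6 + ½·-12·6² = -240 cm; v ends -76 cm/s.
6–8 s: v starts -76 cm/s; Δx = -76·2 + ½·-5·2² = -162 cm; v ends -86 cm/s.
x(8) = 8 + Σ Δx = -394 cm.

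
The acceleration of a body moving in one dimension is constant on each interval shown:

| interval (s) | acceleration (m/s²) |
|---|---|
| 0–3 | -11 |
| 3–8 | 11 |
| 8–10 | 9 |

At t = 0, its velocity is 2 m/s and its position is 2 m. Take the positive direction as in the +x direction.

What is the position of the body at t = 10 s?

7 m

On each constant-a segment, Δv = aΔt and Δx = v₀Δt + ½aΔt²; chain segment to segment.
0–3 s: v starts 2 m/s; Δx = 2·3 + ½·-11·3² = -43.5 m; v ends -31 m/s.
3–8 s: v starts -31 m/s; Δx = -31·5 + ½·11·5² = -17.5 m; v ends 24 m/s.
8–10 s: v starts 24 m/s; Δx = 24·2 + ½·9·2² = 66 m; v ends 42 m/s.
x(10) = 2 + Σ Δx = 7 m.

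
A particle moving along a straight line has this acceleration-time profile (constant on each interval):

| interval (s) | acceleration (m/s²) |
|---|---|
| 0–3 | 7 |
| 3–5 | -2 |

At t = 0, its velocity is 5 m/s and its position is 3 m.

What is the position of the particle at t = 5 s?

On each constant-a segment, Δv = aΔt and Δx = v₀Δt + ½aΔt²; chain segment to segment.
0–3 s: v starts 5 m/s; Δx = 5·3 + ½·7·3² = 46.5 m; v ends 26 m/s.
3–5 s: v starts 26 m/s; Δx = 26·2 + ½·-2·2² = 48 m; v ends 22 m/s.
x(5) = 3 + Σ Δx = 97.5 m.

97.5 m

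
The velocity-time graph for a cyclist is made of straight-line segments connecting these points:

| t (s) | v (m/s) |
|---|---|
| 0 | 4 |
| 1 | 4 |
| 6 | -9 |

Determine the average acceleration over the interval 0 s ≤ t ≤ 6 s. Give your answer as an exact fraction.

-13/6 m/s²

Average acceleration = Δv/Δt = (-9 − 4)/(6 − 0) = -13/6 m/s².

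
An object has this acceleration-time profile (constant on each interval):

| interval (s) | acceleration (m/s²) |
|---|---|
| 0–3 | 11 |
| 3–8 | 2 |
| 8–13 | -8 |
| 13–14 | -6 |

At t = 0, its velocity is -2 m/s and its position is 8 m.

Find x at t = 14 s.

334.5 m

On each constant-a segment, Δv = aΔt and Δx = v₀Δt + ½aΔt²; chain segment to segment.
0–3 s: v starts -2 m/s; Δx = -2·3 + ½·11·3² = 43.5 m; v ends 31 m/s.
3–8 s: v starts 31 m/s; Δx = 31·5 + ½·2·5² = 180 m; v ends 41 m/s.
8–13 s: v starts 41 m/s; Δx = 41·5 + ½·-8·5² = 105 m; v ends 1 m/s.
13–14 s: v starts 1 m/s; Δx = 1·1 + ½·-6·1² = -2 m; v ends -5 m/s.
x(14) = 8 + Σ Δx = 334.5 m.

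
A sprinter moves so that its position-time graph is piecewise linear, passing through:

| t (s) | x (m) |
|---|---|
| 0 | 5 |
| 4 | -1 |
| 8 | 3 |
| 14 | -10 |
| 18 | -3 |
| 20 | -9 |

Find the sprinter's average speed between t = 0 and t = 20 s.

1.8 m/s

Average speed = (total path length)/(elapsed time); on a piecewise-linear x-t graph the path length is Σ|Δx|.
0–4 s: |Δx| = |-1 − 5| = 6 m
4–8 s: |Δx| = |3 − -1| = 4 m
8–14 s: |Δx| = |-10 − 3| = 13 m
14–18 s: |Δx| = |-3 − -10| = 7 m
18–20 s: |Δx| = |-9 − -3| = 6 m
Total path = 36 m; average speed = 36/20 = 1.8 m/s.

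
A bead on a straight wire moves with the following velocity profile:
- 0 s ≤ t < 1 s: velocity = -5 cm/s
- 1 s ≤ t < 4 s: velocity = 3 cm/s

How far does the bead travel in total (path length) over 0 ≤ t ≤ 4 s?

14 cm

Distance (not displacement) is the total path length: add the absolute areas under v-t.
0–1 s: |-5| × 1 = 5 cm
1–4 s: |3| × 3 = 9 cm
Total distance = 14 cm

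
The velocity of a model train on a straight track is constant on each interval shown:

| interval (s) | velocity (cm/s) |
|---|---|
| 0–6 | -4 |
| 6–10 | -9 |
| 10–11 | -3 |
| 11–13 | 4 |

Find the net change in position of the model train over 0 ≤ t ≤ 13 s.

-55 cm

Net displacement equals the area under the velocity-time graph (areas below the axis count negative).
0–6 s: -4 × 6 = -24 cm
6–10 s: -9 × 4 = -36 cm
10–11 s: -3 × 1 = -3 cm
11–13 s: 4 × 2 = 8 cm
Net displacement = -55 cm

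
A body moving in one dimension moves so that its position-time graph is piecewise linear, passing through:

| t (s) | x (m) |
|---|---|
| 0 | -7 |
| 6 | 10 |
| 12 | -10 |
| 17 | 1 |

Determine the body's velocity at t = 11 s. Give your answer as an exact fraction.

-10/3 m/s

Velocity is the slope of the x-t graph on 6–12 s: (-10 − 10)/(12 − 6) = -10/3 m/s.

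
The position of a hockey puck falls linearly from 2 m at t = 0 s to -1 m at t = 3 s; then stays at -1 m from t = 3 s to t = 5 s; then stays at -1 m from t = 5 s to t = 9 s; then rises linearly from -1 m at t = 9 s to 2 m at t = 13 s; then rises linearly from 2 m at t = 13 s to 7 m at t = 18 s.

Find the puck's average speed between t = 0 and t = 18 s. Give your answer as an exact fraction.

Average speed = (total path length)/(elapsed time); on a piecewise-linear x-t graph the path length is Σ|Δx|.
0–3 s: |Δx| = |-1 − 2| = 3 m
3–5 s: |Δx| = |-1 − -1| = 0 m
5–9 s: |Δx| = |-1 − -1| = 0 m
9–13 s: |Δx| = |2 − -1| = 3 m
13–18 s: |Δx| = |7 − 2| = 5 m
Total path = 11 m; average speed = 11/18 = 11/18 m/s.

11/18 m/s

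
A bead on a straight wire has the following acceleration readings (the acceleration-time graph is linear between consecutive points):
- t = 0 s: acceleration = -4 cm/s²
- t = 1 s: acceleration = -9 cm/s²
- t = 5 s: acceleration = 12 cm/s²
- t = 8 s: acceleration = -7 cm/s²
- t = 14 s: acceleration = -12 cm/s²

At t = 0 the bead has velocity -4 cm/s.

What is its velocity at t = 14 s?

-54 cm/s

Δv equals the area under the a-t graph; then v = v₀ + Δv.
0–1 s: ½(-4 + -9)(1) = -6.5 cm/s
1–5 s: ½(-9 + 12)(4) = 6 cm/s
5–8 s: ½(12 + -7)(3) = 7.5 cm/s
8–14 s: ½(-7 + -12)(6) = -57 cm/s
Δv = -50 cm/s, so v(14) = -4 + (-50) = -54 cm/s.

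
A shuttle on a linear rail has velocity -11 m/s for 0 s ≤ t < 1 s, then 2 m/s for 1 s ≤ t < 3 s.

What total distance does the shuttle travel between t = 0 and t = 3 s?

Distance (not displacement) is the total path length: add the absolute areas under v-t.
0–1 s: |-11| × 1 = 11 m
1–3 s: |2| × 2 = 4 m
Total distance = 15 m

15 m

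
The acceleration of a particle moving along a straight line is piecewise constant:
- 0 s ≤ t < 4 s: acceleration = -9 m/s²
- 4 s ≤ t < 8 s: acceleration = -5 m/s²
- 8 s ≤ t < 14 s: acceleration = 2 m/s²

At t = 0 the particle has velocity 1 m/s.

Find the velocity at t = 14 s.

-43 m/s

Δv equals the area under the a-t graph; then v = v₀ + Δv.
0–4 s: -9 × 4 = -36 m/s
4–8 s: -5 × 4 = -20 m/s
8–14 s: 2 × 6 = 12 m/s
Δv = -44 m/s, so v(14) = 1 + (-44) = -43 m/s.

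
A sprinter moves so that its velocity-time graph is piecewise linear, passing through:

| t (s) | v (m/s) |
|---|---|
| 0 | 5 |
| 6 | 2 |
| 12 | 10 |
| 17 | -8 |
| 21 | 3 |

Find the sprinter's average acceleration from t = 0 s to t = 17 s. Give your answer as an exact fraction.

-13/17 m/s²

Average acceleration = Δv/Δt = (-8 − 5)/(17 − 0) = -13/17 m/s².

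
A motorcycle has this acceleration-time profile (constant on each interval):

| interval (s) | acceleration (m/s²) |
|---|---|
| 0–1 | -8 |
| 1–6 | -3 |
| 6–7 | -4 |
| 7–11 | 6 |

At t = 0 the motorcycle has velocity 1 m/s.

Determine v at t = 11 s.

-2 m/s

Δv equals the area under the a-t graph; then v = v₀ + Δv.
0–1 s: -8 × 1 = -8 m/s
1–6 s: -3 × 5 = -15 m/s
6–7 s: -4 × 1 = -4 m/s
7–11 s: 6 × 4 = 24 m/s
Δv = -3 m/s, so v(11) = 1 + (-3) = -2 m/s.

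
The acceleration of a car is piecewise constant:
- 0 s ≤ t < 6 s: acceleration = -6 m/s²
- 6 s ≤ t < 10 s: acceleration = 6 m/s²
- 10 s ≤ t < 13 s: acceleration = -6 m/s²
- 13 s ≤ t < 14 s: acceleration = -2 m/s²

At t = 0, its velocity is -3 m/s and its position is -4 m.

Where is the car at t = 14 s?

-344 m

On each constant-a segment, Δv = aΔt and Δx = v₀Δt + ½aΔt²; chain segment to segment.
0–6 s: v starts -3 m/s; Δx = -3·6 + ½·-6·6² = -126 m; v ends -39 m/s.
6–10 s: v starts -39 m/s; Δx = -39·4 + ½·6·4² = -108 m; v ends -15 m/s.
10–13 s: v starts -15 m/s; Δx = -15·3 + ½·-6·3² = -72 m; v ends -33 m/s.
13–14 s: v starts -33 m/s; Δx = -33·1 + ½·-2·1² = -34 m; v ends -35 m/s.
x(14) = -4 + Σ Δx = -344 m.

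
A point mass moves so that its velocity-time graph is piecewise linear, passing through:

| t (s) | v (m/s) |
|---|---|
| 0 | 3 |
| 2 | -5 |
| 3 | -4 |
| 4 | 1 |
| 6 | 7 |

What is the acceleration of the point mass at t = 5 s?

Acceleration is the slope of the v-t graph on 4–6 s: (7 − 1)/(6 − 4) = 3 m/s².

3 m/s²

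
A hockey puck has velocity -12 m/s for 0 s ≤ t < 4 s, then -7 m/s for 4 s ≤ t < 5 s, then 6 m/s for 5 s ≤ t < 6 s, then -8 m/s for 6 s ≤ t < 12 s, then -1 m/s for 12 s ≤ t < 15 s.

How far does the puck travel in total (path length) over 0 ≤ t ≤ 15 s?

Distance (not displacement) is the total path length: add the absolute areas under v-t.
0–4 s: |-12| × 4 = 48 m
4–5 s: |-7| × 1 = 7 m
5–6 s: |6| × 1 = 6 m
6–12 s: |-8| × 6 = 48 m
12–15 s: |-1| × 3 = 3 m
Total distance = 112 m

112 m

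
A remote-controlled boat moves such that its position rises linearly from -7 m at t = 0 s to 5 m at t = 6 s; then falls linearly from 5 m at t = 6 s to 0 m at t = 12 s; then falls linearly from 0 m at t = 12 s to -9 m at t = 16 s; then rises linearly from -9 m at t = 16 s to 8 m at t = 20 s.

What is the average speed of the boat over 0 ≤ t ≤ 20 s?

2.15 m/s

Average speed = (total path length)/(elapsed time); on a piecewise-linear x-t graph the path length is Σ|Δx|.
0–6 s: |Δx| = |5 − -7| = 12 m
6–12 s: |Δx| = |0 − 5| = 5 m
12–16 s: |Δx| = |-9 − 0| = 9 m
16–20 s: |Δx| = |8 − -9| = 17 m
Total path = 43 m; average speed = 43/20 = 2.15 m/s.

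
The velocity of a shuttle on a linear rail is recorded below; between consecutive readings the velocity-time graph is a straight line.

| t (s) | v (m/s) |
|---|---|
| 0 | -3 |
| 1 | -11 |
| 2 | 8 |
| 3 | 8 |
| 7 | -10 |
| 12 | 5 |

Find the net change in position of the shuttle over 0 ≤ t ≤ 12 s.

Displacement is the signed area under the v-t curve.
0–1 s: ½(-3 + -11)(1) = -7 m
1–2 s: ½(-11 + 8)(1) = -1.5 m
2–3 s: 8 × 1 = 8 m
3–7 s: ½(8 + -10)(4) = -4 m
7–12 s: ½(-10 + 5)(5) = -12.5 m
Net displacement = -17 m

-17 m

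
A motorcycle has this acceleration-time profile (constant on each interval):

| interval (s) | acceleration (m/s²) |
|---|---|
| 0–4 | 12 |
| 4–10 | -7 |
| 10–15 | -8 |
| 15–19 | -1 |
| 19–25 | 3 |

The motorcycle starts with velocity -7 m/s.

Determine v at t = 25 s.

Δv equals the area under the a-t graph; then v = v₀ + Δv.
0–4 s: 12 × 4 = 48 m/s
4–10 s: -7 × 6 = -42 m/s
10–15 s: -8 × 5 = -40 m/s
15–19 s: -1 × 4 = -4 m/s
19–25 s: 3 × 6 = 18 m/s
Δv = -20 m/s, so v(25) = -7 + (-20) = -27 m/s.

-27 m/s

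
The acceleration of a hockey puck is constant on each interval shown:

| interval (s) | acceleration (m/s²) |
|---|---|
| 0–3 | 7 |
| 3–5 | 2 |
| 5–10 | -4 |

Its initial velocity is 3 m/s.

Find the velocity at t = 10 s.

Δv equals the area under the a-t graph; then v = v₀ + Δv.
0–3 s: 7 × 3 = 21 m/s
3–5 s: 2 × 2 = 4 m/s
5–10 s: -4 × 5 = -20 m/s
Δv = 5 m/s, so v(10) = 3 + (5) = 8 m/s.

8 m/s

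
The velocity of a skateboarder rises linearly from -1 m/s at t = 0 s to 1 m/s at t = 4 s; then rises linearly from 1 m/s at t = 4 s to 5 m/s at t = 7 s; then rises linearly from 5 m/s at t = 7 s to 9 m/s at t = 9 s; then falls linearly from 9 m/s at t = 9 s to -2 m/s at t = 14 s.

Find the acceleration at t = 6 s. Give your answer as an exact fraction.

Acceleration is the slope of the v-t graph on 4–7 s: (5 − 1)/(7 − 4) = 4/3 m/s².

4/3 m/s²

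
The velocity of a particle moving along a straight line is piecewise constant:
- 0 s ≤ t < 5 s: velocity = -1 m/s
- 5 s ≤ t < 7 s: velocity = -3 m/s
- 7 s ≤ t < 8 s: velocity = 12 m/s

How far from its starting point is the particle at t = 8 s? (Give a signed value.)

1 m

Net displacement equals the area under the velocity-time graph (areas below the axis count negative).
0–5 s: -1 × 5 = -5 m
5–7 s: -3 × 2 = -6 m
7–8 s: 12 × 1 = 12 m
Net displacement = 1 m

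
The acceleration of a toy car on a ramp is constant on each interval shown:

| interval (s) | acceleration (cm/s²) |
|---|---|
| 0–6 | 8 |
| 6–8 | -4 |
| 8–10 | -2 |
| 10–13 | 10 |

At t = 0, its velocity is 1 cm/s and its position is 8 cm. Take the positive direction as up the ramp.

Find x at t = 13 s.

482 cm

On each constant-a segment, Δv = aΔt and Δx = v₀Δt + ½aΔt²; chain segment to segment.
0–6 s: v starts 1 cm/s; Δx = 1·6 + ½·8·6² = 150 cm; v ends 49 cm/s.
6–8 s: v starts 49 cm/s; Δx = 49·2 + ½·-4·2² = 90 cm; v ends 41 cm/s.
8–10 s: v starts 41 cm/s; Δx = 41·2 + ½·-2·2² = 78 cm; v ends 37 cm/s.
10–13 s: v starts 37 cm/s; Δx = 37·3 + ½·10·3² = 156 cm; v ends 67 cm/s.
x(13) = 8 + Σ Δx = 482 cm.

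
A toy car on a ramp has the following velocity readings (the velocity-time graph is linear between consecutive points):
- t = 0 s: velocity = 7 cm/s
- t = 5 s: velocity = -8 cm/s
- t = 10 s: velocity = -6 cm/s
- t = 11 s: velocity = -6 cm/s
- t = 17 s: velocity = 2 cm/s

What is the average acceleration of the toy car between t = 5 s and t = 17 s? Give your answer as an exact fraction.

5/6 cm/s²

Average acceleration = Δv/Δt = (2 − -8)/(17 − 5) = 5/6 cm/s².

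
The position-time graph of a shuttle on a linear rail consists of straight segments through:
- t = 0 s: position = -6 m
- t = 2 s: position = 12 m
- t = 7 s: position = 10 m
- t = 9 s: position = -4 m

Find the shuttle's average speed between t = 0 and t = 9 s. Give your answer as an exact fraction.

Average speed = (total path length)/(elapsed time); on a piecewise-linear x-t graph the path length is Σ|Δx|.
0–2 s: |Δx| = |12 − -6| = 18 m
2–7 s: |Δx| = |10 − 12| = 2 m
7–9 s: |Δx| = |-4 − 10| = 14 m
Total path = 34 m; average speed = 34/9 = 34/9 m/s.

34/9 m/s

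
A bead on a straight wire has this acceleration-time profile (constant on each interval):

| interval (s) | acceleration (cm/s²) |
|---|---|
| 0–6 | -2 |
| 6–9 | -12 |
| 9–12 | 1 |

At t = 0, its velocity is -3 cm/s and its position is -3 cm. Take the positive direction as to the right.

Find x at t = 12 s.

On each constant-a segment, Δv = aΔt and Δx = v₀Δt + ½aΔt²; chain segment to segment.
0–6 s: v starts -3 cm/s; Δx = -3·6 + ½·-2·6² = -54 cm; v ends -15 cm/s.
6–9 s: v starts -15 cm/s; Δx = -15·3 + ½·-12·3² = -99 cm; v ends -51 cm/s.
9–12 s: v starts -51 cm/s; Δx = -51·3 + ½·1·3² = -148.5 cm; v ends -48 cm/s.
x(12) = -3 + Σ Δx = -304.5 cm.

-304.5 cm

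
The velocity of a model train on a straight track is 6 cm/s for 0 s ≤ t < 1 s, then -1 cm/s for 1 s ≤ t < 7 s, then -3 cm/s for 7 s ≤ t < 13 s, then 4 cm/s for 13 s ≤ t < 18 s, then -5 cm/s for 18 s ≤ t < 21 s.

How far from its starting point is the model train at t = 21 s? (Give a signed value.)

-13 cm

Displacement is the signed area under the v-t curve.
0–1 s: 6 × 1 = 6 cm
1–7 s: -1 × 6 = -6 cm
7–13 s: -3 × 6 = -18 cm
13–18 s: 4 × 5 = 20 cm
18–21 s: -5 × 3 = -15 cm
Net displacement = -13 cm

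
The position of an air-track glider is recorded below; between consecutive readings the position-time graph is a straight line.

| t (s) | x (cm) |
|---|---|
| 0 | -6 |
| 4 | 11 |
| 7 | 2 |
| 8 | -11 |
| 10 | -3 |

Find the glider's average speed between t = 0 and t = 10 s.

Average speed = (total path length)/(elapsed time); on a piecewise-linear x-t graph the path length is Σ|Δx|.
0–4 s: |Δx| = |11 − -6| = 17 cm
4–7 s: |Δx| = |2 − 11| = 9 cm
7–8 s: |Δx| = |-11 − 2| = 13 cm
8–10 s: |Δx| = |-3 − -11| = 8 cm
Total path = 47 cm; average speed = 47/10 = 4.7 cm/s.

4.7 cm/s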